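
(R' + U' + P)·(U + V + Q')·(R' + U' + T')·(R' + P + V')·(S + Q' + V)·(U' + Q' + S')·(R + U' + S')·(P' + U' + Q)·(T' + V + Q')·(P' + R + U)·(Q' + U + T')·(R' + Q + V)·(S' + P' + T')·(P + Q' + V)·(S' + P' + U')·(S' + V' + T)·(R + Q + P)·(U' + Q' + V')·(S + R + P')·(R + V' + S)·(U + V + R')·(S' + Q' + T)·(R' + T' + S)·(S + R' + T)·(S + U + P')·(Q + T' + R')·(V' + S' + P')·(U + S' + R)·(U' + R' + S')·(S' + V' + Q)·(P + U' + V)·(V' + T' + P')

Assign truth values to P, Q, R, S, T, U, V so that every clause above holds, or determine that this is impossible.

Case R = 0:
Case U = 0:
(P') alone gives P = 0.
(Q) alone gives Q = 1.
(V) alone gives V = 1.
(T') alone gives T = 0.
(S') alone gives S = 0.
That conflicts with the unit clause (S).
Undo U and try U = 1.
(S') alone gives S = 0.
(P') alone gives P = 0.
(Q) alone gives Q = 1.
(V) alone gives V = 1.
That conflicts with the unit clause (V').
Neither U = 1 nor U = 0 works.
Undo R and try R = 1.
Case U = 0:
(V) alone gives V = 1.
(P) alone gives P = 1.
(S) alone gives S = 1.
That conflicts with the unit clause (S').
Undo U and try U = 1.
(P) alone gives P = 1.
(T') alone gives T = 0.
(Q) alone gives Q = 1.
(S') alone gives S = 0.
That conflicts with the unit clause (S).
Neither U = 1 nor U = 0 works.
Neither R = 1 nor R = 0 works.

UNSATISFIABLE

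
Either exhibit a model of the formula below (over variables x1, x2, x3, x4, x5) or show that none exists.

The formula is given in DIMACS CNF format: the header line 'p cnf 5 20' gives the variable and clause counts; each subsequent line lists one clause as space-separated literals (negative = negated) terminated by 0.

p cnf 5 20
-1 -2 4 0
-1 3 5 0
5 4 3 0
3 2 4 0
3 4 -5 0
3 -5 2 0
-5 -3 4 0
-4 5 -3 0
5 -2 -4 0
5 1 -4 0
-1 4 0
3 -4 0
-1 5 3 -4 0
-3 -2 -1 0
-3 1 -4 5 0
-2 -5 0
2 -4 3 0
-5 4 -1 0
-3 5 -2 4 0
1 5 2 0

x1=False,  x2=False,  x3=True,  x4=True,  x5=True

Try x1 = False.
Try x5 = True.
Unit clause (¬x2) forces x2 = False.
Unit clause (x3) forces x3 = True.
Unit clause (x4) forces x4 = True.
This assignment satisfies each clause.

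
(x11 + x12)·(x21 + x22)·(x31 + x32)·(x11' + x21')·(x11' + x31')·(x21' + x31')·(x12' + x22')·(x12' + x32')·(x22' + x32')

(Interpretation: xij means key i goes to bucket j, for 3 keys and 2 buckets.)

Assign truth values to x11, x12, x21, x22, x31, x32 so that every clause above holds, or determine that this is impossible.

UNSATISFIABLE

Case x11 = 1:
(x21') alone gives x21 = 0.
(x22) alone gives x22 = 1.
(x31') alone gives x31 = 0.
(x32) alone gives x32 = 1.
That conflicts with the unit clause (x32').
Undo x11 and try x11 = 0.
(x12) alone gives x12 = 1.
(x22') alone gives x22 = 0.
(x21) alone gives x21 = 1.
(x31') alone gives x31 = 0.
(x32) alone gives x32 = 1.
That conflicts with the unit clause (x32').
Neither x11 = 1 nor x11 = 0 works.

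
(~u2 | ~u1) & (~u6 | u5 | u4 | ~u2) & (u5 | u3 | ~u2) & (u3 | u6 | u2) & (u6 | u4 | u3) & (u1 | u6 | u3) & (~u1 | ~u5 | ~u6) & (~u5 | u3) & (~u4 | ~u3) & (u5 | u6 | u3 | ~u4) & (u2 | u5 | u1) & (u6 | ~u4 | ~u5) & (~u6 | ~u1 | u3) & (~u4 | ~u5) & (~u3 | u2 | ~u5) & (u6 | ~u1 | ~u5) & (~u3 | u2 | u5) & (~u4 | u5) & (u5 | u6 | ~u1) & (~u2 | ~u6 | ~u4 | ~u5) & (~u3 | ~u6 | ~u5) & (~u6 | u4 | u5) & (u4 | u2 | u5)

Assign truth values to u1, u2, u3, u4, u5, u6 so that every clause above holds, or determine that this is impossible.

Suppose u2 = 1.
The clause (~u1) is unit, so u1 = 0.
Suppose u5 = 0.
The clause (u3) is unit, so u3 = 1.
The clause (~u4) is unit, so u4 = 0.
The clause (~u6) is unit, so u6 = 0.
This assignment satisfies each clause.

u1: 0,  u2: 1,  u3: 1,  u4: 0,  u5: 0,  u6: 0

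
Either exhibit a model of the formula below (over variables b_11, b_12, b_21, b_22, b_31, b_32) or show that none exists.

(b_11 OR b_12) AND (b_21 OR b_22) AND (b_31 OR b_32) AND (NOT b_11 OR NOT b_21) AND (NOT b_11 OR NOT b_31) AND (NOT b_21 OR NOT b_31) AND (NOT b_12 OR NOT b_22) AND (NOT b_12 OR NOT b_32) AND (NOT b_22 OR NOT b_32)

UNSATISFIABLE

Try b_11 = true.
The clause (NOT b_21) is unit, so b_21 = false.
The clause (b_22) is unit, so b_22 = true.
The clause (NOT b_31) is unit, so b_31 = false.
The clause (b_32) is unit, so b_32 = true.
That conflicts with the unit clause (NOT b_32).
Undo b_11 and try b_11 = false.
The clause (b_12) is unit, so b_12 = true.
The clause (NOT b_22) is unit, so b_22 = false.
The clause (b_21) is unit, so b_21 = true.
The clause (NOT b_31) is unit, so b_31 = false.
The clause (b_32) is unit, so b_32 = true.
That conflicts with the unit clause (NOT b_32).
Both values of b_11 lead to a conflict.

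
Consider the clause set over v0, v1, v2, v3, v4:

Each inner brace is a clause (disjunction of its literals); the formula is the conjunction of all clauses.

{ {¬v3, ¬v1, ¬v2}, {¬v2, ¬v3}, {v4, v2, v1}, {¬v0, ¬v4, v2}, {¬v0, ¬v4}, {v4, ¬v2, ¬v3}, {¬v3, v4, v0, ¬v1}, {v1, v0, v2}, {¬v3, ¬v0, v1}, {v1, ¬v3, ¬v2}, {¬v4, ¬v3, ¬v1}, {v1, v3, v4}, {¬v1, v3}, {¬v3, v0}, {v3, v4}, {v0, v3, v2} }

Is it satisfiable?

Yes, satisfiable

Case v2 = False:
Case v4 = False:
Unit clause (v1) forces v1 = True.
Unit clause (v3) forces v3 = True.
Unit clause (v0) forces v0 = True.
This assignment satisfies each clause.
A satisfying assignment: v0: True, v1: True, v2: False, v3: True, v4: False.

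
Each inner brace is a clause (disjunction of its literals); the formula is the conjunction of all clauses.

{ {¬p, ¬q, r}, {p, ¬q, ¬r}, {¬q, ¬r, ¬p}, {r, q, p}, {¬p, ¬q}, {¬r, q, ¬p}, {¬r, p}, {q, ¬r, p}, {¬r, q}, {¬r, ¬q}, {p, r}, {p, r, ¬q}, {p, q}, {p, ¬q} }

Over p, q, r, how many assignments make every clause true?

1

There are 2^3 = 8 truth assignments over (p, q, r).
Check each against the 14 clauses (columns in the order p, q, r):
  F F F  ✗ fails (r ∨ q ∨ p)
  F F T  ✗ fails (¬r ∨ p)
  F T F  ✗ fails (p ∨ r)
  F T T  ✗ fails (p ∨ ¬q ∨ ¬r)
  T F F  ✓ satisfies all
  T F T  ✗ fails (¬r ∨ q ∨ ¬p)
  T T F  ✗ fails (¬p ∨ ¬q ∨ r)
  T T T  ✗ fails (¬q ∨ ¬r ∨ ¬p)
1 of the 8 rows is a model.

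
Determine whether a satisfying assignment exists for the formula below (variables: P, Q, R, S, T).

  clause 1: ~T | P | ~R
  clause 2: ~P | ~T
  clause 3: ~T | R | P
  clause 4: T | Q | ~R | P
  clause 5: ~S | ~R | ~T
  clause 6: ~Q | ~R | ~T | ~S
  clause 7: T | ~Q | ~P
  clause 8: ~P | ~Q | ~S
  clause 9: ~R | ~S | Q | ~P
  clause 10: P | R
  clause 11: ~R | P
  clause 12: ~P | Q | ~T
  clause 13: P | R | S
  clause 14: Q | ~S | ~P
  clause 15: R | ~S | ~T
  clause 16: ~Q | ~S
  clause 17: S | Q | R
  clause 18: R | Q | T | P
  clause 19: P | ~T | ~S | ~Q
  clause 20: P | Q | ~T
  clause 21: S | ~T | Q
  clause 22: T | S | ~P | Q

Branch on P: set P = 0.
(R) alone gives R = 1.
Now (~R) is unsatisfied and unit — conflict.
That branch fails; take P = 1 instead.
(~T) alone gives T = 0.
(~Q) alone gives Q = 0.
(~S) alone gives S = 0.
Now (S) is unsatisfied and unit — conflict.
Neither P = 1 nor P = 0 works.
No assignment satisfies every clause.

Unsatisfiable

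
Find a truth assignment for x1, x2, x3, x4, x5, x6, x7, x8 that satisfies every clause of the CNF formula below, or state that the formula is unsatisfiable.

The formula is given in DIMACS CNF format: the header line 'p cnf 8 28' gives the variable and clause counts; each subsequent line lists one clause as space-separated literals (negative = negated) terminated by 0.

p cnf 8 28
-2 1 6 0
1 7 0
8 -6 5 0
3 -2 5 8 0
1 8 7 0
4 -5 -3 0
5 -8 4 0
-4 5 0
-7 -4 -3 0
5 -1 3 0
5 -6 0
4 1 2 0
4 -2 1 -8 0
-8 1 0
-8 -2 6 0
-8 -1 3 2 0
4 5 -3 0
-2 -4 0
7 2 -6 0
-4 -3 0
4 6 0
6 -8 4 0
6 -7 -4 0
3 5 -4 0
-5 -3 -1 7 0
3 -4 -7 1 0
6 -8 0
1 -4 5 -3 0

x1=True; x2=True; x3=False; x4=False; x5=True; x6=True; x7=True; x8=False

Try x1 = True.
Try x4 = False.
From the singleton clause (x6), x6 = True.
From the singleton clause (x5), x5 = True.
From the singleton clause (¬x3), x3 = False.
Try x8 = False.
Try x7 = True.
Every clause is now satisfied; x2 is unconstrained.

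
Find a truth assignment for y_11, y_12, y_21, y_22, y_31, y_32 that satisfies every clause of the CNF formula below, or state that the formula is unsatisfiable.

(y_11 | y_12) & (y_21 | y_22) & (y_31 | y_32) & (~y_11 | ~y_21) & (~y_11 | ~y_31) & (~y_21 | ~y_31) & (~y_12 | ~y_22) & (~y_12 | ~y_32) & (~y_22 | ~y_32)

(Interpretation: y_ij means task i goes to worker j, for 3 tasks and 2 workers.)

UNSATISFIABLE

Case y_11 = 1:
(~y_21) alone gives y_21 = 0.
(y_22) alone gives y_22 = 1.
(~y_31) alone gives y_31 = 0.
(y_32) alone gives y_32 = 1.
But (~y_32) is also a unit clause — contradiction.
Undo y_11 and try y_11 = 0.
(y_12) alone gives y_12 = 1.
(~y_22) alone gives y_22 = 0.
(y_21) alone gives y_21 = 1.
(~y_31) alone gives y_31 = 0.
(y_32) alone gives y_32 = 1.
But (~y_32) is also a unit clause — contradiction.
Both values of y_11 lead to a conflict.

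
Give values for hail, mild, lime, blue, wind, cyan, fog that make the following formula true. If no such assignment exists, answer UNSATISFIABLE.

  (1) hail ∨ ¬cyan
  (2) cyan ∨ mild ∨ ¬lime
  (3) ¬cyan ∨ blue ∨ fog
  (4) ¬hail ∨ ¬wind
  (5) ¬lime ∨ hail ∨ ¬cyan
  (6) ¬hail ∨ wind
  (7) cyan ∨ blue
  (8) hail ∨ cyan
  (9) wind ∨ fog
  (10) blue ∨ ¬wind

UNSATISFIABLE

Case hail = True:
The clause (¬wind) is unit, so wind = False.
That conflicts with the unit clause (wind).
That branch fails; take hail = False instead.
The clause (¬cyan) is unit, so cyan = False.
That conflicts with the unit clause (cyan).
Either choice for hail ends in contradiction.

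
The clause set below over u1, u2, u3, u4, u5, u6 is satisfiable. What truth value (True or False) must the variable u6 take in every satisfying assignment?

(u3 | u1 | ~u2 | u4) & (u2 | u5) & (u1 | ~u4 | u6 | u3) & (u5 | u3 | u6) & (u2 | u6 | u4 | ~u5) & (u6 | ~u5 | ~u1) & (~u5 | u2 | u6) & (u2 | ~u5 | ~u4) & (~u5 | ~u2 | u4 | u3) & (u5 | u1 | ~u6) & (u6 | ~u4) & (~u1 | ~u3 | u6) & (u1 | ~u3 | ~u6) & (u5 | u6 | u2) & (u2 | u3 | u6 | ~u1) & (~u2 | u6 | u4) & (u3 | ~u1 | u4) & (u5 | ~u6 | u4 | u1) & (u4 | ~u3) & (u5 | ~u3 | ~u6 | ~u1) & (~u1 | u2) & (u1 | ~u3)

True

Suppose u6 = 0.
From the singleton clause (~u4), u4 = 0.
From the singleton clause (~u2), u2 = 0.
From the singleton clause (u5), u5 = 1.
That conflicts with the unit clause (~u5).
So every satisfying assignment has u6 = True.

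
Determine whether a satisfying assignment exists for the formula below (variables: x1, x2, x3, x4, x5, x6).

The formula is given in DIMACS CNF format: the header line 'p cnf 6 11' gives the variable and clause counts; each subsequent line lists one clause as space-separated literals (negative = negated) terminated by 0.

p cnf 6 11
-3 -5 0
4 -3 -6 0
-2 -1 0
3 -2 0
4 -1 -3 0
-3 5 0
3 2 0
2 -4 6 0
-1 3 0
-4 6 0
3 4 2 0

No

Try x3 = False.
From the singleton clause (¬x2), x2 = False.
Now (x2) is unsatisfied and unit — conflict.
Undo x3 and try x3 = True.
From the singleton clause (¬x5), x5 = False.
Now (x5) is unsatisfied and unit — conflict.
Either choice for x3 ends in contradiction.
No assignment satisfies every clause.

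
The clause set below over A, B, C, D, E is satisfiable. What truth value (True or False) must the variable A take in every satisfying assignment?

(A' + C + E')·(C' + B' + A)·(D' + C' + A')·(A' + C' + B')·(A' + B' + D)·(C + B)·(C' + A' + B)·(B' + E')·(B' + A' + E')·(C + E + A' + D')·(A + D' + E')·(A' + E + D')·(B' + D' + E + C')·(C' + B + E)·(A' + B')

Suppose A = 1.
(B') alone gives B = 0.
(C) alone gives C = 1.
Now (C') is unsatisfied and unit — conflict.
So every satisfying assignment has A = False.

False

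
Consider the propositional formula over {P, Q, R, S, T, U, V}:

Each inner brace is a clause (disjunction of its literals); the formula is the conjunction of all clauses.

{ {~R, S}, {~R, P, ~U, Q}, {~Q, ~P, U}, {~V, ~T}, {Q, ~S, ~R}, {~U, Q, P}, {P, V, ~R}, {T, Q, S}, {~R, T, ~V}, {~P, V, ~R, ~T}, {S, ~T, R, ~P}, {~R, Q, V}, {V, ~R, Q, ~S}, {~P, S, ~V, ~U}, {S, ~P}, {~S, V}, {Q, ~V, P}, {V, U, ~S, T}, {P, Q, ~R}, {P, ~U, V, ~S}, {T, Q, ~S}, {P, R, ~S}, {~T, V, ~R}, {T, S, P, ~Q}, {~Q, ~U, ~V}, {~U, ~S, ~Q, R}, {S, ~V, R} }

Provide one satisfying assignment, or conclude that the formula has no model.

P=0; Q=1; R=0; S=0; T=1; U=1; V=0

Case R = 0:
Case V = 0:
The clause (~S) is unit, so S = 0.
The clause (~P) is unit, so P = 0.
Case U = 1:
The clause (Q) is unit, so Q = 1.
The clause (T) is unit, so T = 1.
This assignment satisfies each clause.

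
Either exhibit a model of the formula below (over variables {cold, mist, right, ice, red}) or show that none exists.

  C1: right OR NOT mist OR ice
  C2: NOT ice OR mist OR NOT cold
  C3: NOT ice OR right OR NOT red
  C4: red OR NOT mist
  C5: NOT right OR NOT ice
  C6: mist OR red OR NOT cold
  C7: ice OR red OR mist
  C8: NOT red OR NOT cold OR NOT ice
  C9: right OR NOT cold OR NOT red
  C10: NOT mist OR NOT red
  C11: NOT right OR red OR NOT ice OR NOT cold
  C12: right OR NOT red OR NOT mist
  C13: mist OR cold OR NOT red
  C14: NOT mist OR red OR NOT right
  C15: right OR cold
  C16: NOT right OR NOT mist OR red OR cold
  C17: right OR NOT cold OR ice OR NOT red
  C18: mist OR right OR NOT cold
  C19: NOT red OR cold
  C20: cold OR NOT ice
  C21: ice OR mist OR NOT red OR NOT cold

UNSATISFIABLE

Suppose red = true.
From the singleton clause (NOT mist), mist = false.
From the singleton clause (cold), cold = true.
From the singleton clause (NOT ice), ice = false.
That conflicts with the unit clause (ice).
That branch fails; take red = false instead.
From the singleton clause (NOT mist), mist = false.
From the singleton clause (NOT cold), cold = false.
From the singleton clause (ice), ice = true.
That conflicts with the unit clause (NOT ice).
Neither red = true nor red = false works.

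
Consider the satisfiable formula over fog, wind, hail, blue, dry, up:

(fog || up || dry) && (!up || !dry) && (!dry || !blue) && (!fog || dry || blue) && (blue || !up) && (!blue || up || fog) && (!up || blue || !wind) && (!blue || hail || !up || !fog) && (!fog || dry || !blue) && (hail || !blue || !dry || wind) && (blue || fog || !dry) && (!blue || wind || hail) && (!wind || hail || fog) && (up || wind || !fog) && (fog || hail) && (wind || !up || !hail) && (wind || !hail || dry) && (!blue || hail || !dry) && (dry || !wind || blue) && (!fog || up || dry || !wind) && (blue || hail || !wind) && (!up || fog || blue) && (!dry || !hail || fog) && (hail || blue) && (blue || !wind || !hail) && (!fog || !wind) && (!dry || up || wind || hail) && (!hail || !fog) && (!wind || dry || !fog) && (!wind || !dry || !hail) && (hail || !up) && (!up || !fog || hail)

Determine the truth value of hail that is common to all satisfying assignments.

True

Suppose hail = false.
The clause (fog) is unit, so fog = true.
The clause (blue) is unit, so blue = true.
The clause (!dry) is unit, so dry = false.
Now (dry) is unsatisfied and unit — conflict.
So every satisfying assignment has hail = True.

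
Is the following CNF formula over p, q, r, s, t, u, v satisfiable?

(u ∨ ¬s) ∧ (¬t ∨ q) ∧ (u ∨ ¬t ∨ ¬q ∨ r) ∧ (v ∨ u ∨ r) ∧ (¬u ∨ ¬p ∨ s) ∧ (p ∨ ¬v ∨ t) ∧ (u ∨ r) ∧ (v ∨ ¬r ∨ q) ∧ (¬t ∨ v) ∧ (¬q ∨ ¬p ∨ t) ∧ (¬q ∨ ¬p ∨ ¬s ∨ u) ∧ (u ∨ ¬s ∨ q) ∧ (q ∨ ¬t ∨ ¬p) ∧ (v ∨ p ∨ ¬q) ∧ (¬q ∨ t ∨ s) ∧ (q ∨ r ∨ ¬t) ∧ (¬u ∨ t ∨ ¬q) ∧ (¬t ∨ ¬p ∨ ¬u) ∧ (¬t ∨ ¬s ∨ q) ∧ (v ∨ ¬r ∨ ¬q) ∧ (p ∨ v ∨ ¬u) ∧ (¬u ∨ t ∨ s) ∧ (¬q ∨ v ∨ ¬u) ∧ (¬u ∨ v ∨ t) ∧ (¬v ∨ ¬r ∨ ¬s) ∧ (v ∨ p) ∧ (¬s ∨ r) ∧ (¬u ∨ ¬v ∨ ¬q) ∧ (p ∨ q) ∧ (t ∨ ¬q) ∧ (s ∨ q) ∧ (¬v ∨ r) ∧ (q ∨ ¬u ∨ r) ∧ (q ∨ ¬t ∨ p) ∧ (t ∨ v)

Satisfiable

Suppose u = False.
(¬s) alone gives s = False.
(r) alone gives r = True.
(q) alone gives q = True.
(t) alone gives t = True.
(v) alone gives v = True.
Every clause is now satisfied; p is unconstrained.
A satisfying assignment: p: False,  q: True,  r: True,  s: False,  t: True,  u: False,  v: True.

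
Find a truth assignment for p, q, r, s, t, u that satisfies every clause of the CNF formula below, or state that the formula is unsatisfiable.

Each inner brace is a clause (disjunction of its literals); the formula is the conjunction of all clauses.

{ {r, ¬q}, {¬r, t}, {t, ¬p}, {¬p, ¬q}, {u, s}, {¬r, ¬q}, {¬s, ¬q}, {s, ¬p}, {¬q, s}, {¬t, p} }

p=False; q=False; r=False; s=False; t=False; u=True

Branch on r: set r = False.
(¬q) alone gives q = False.
Branch on t: set t = False.
(¬p) alone gives p = False.
Branch on u: set u = True.
Every clause is now satisfied; s is unconstrained.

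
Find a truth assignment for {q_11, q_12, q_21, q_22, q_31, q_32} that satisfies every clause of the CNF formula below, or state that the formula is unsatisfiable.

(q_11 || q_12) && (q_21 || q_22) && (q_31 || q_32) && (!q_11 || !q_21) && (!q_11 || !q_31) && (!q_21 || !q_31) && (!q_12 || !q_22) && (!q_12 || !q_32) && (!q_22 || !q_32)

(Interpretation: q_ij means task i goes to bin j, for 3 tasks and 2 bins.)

UNSATISFIABLE

Case q_11 = true:
Unit clause (!q_21) forces q_21 = false.
Unit clause (q_22) forces q_22 = true.
Unit clause (!q_31) forces q_31 = false.
Unit clause (q_32) forces q_32 = true.
Now (!q_32) is unsatisfied and unit — conflict.
Undo q_11 and try q_11 = false.
Unit clause (q_12) forces q_12 = true.
Unit clause (!q_22) forces q_22 = false.
Unit clause (q_21) forces q_21 = true.
Unit clause (!q_31) forces q_31 = false.
Unit clause (q_32) forces q_32 = true.
Now (!q_32) is unsatisfied and unit — conflict.
Both values of q_11 lead to a conflict.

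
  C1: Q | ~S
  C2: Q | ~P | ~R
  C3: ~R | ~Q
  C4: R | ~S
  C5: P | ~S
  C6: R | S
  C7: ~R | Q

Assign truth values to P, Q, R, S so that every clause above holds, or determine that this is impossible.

Suppose Q = 1.
Unit clause (~R) forces R = 0.
Unit clause (~S) forces S = 0.
Now (S) is unsatisfied and unit — conflict.
That branch fails; take Q = 0 instead.
Unit clause (~S) forces S = 0.
Unit clause (R) forces R = 1.
Now (~R) is unsatisfied and unit — conflict.
Both values of Q lead to a conflict.

UNSATISFIABLE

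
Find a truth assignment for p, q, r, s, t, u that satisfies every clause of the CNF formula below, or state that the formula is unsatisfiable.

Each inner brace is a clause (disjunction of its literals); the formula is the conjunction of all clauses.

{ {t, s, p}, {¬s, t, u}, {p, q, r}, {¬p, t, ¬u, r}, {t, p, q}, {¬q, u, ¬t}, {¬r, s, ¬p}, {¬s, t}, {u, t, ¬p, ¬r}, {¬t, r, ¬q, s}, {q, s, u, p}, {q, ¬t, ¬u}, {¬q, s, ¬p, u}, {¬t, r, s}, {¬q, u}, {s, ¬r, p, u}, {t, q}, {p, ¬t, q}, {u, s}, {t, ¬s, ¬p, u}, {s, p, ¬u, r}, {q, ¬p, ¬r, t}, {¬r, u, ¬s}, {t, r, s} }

p: False, q: True, r: True, s: False, t: True, u: True

Branch on s: set s = False.
Unit clause (u) forces u = True.
Branch on t: set t = True.
Unit clause (q) forces q = True.
Unit clause (r) forces r = True.
Unit clause (¬p) forces p = False.
Every clause now holds.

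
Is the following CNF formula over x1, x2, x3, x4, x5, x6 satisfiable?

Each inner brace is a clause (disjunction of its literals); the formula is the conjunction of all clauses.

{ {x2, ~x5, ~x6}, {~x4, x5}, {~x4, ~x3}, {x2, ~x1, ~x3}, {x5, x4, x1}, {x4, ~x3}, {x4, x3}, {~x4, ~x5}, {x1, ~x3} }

Unsatisfiable

Try x4 = 0.
(~x3) alone gives x3 = 0.
But (x3) is also a unit clause — contradiction.
Backtrack on x4: now try x4 = 1.
(x5) alone gives x5 = 1.
But (~x5) is also a unit clause — contradiction.
Both values of x4 lead to a conflict.
No assignment satisfies every clause.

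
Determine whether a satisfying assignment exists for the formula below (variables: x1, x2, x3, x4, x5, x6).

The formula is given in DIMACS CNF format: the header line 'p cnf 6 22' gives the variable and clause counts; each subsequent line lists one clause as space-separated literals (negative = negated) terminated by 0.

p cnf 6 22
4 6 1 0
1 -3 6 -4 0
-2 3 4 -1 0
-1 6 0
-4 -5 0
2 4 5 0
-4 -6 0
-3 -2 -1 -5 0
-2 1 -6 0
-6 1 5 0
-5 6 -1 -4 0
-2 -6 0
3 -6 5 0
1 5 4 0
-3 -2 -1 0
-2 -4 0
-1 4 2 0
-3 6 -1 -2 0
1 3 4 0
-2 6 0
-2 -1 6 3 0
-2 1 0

Try x1 = False.
(¬x2) alone gives x2 = False.
Try x4 = False.
(x6) alone gives x6 = True.
(x5) alone gives x5 = True.
(x3) alone gives x3 = True.
This assignment satisfies each clause.
A satisfying assignment: x1: False; x2: False; x3: True; x4: False; x5: True; x6: True.

Yes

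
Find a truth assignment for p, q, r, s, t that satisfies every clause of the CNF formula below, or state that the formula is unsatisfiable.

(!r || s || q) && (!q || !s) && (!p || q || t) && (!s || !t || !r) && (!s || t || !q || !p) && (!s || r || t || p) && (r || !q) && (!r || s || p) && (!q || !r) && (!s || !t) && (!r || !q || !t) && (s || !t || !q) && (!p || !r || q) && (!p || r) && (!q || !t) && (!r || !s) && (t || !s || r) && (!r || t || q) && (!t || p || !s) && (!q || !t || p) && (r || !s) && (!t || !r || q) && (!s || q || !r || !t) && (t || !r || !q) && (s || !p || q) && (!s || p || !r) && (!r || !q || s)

p ↦ false; q ↦ false; r ↦ false; s ↦ false; t ↦ true

Case q = false:
Case r = false:
The clause (!p) is unit, so p = false.
The clause (!s) is unit, so s = false.
No clause remains; t is free.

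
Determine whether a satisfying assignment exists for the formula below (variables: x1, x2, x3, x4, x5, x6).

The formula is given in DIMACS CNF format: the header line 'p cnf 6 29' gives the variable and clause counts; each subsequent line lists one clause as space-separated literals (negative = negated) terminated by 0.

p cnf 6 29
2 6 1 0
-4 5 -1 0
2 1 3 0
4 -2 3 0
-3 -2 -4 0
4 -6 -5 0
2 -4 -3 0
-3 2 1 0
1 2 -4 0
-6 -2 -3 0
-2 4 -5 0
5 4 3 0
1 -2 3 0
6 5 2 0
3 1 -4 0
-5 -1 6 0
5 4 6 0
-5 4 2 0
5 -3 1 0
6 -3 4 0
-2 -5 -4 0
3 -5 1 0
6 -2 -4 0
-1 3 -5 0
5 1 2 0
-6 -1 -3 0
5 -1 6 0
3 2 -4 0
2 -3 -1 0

Unsatisfiable

Branch on x2: set x2 = True.
Branch on x4: set x4 = True.
From the singleton clause (¬x3), x3 = False.
From the singleton clause (x1), x1 = True.
From the singleton clause (x5), x5 = True.
Now (¬x5) is unsatisfied and unit — conflict.
That branch fails; take x4 = False instead.
From the singleton clause (x3), x3 = True.
From the singleton clause (¬x6), x6 = False.
Now (x6) is unsatisfied and unit — conflict.
Either choice for x4 ends in contradiction.
That branch fails; take x2 = False instead.
Branch on x6: set x6 = True.
Branch on x1: set x1 = True.
From the singleton clause (¬x3), x3 = False.
From the singleton clause (¬x5), x5 = False.
From the singleton clause (¬x4), x4 = False.
Now (x4) is unsatisfied and unit — conflict.
That branch fails; take x1 = False instead.
From the singleton clause (x3), x3 = True.
Now (¬x3) is unsatisfied and unit — conflict.
Either choice for x1 ends in contradiction.
That branch fails; take x6 = False instead.
From the singleton clause (x1), x1 = True.
From the singleton clause (x5), x5 = True.
Now (¬x5) is unsatisfied and unit — conflict.
Either choice for x6 ends in contradiction.
Either choice for x2 ends in contradiction.
No assignment satisfies every clause.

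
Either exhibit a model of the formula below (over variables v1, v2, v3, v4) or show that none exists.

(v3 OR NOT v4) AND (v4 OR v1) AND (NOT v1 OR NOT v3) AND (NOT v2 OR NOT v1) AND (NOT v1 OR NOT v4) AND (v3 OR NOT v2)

v1=false; v2=false; v3=true; v4=true

Branch on v3: set v3 = true.
From the singleton clause (NOT v1), v1 = false.
From the singleton clause (v4), v4 = true.
No clause remains; v2 is free.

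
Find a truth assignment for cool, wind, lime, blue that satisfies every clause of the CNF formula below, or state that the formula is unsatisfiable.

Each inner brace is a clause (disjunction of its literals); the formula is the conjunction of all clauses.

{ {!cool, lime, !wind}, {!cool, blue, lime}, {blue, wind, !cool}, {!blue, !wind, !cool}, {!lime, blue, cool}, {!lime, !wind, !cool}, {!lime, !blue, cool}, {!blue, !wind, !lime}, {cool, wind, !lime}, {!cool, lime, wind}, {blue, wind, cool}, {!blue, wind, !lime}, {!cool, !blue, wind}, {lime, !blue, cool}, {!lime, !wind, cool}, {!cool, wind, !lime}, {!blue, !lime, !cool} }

cool=false,  wind=true,  lime=false,  blue=false

Try cool = false.
Try lime = false.
Unit clause (!blue) forces blue = false.
Unit clause (wind) forces wind = true.
This assignment satisfies each clause.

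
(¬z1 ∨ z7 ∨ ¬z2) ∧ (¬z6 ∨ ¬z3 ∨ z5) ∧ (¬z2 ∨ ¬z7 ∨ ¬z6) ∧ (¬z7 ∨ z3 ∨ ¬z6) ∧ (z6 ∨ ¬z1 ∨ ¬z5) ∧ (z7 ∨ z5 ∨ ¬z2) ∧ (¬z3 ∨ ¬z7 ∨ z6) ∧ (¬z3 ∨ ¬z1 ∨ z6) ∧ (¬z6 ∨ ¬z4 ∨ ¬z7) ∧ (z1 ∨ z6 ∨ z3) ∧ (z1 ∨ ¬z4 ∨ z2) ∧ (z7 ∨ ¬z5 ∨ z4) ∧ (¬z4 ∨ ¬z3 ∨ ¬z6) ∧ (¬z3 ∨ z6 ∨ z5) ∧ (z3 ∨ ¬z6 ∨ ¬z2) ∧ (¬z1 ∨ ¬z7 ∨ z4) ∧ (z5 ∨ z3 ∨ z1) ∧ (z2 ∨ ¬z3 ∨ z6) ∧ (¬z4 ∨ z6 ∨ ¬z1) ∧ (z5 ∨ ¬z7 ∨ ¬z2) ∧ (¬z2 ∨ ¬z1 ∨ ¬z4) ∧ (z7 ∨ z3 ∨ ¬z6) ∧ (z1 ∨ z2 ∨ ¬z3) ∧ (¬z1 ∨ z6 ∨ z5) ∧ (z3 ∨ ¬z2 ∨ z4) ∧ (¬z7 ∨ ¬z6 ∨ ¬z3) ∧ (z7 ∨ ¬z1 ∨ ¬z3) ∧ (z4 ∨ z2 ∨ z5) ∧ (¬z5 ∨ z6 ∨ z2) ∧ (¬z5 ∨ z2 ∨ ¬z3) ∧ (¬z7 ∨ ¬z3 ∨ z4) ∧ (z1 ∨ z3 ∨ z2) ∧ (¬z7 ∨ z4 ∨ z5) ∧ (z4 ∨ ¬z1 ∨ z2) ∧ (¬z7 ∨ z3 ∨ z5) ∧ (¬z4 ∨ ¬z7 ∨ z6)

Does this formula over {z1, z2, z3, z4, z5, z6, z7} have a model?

Yes

Suppose z1 = False.
Suppose z6 = False.
(z3) alone gives z3 = True.
(¬z7) alone gives z7 = False.
(z5) alone gives z5 = True.
(z4) alone gives z4 = True.
(z2) alone gives z2 = True.
This assignment satisfies each clause.
A satisfying assignment: z1: False, z2: True, z3: True, z4: True, z5: True, z6: False, z7: False.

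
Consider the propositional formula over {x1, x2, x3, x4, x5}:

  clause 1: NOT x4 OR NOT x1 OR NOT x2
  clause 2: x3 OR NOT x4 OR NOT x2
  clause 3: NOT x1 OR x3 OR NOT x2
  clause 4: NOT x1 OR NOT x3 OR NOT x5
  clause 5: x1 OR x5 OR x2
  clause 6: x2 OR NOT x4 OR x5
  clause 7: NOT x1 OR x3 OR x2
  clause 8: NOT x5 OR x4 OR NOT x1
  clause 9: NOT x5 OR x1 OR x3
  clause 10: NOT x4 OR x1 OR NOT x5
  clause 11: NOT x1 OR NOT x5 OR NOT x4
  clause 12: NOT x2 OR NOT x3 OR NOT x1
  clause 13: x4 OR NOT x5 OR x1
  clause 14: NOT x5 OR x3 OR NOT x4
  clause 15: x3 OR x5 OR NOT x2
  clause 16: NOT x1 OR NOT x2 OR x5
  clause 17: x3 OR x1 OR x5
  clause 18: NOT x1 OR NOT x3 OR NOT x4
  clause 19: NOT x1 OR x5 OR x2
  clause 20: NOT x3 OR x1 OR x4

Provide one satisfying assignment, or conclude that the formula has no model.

x1: false,  x2: true,  x3: true,  x4: true,  x5: false

Case x4 = true:
Case x1 = false:
Unit clause (NOT x5) forces x5 = false.
Unit clause (x2) forces x2 = true.
Unit clause (x3) forces x3 = true.
All clauses are satisfied.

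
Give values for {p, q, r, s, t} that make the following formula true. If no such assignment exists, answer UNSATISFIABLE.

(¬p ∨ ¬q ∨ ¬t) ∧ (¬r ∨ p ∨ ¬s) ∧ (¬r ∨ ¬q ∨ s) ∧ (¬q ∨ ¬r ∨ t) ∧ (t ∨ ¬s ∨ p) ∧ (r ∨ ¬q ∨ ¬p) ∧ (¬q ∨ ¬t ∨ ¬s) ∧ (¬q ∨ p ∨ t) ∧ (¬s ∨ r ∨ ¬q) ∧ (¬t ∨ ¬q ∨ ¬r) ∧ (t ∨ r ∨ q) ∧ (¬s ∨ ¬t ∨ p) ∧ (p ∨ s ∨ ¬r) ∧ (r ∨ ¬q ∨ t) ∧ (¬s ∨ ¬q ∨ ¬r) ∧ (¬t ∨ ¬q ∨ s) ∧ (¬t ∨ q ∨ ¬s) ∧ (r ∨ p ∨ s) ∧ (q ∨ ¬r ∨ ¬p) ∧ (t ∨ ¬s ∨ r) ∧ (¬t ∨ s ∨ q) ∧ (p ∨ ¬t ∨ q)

Branch on p: set p = False.
Branch on r: set r = False.
From the singleton clause (s), s = True.
From the singleton clause (t), t = True.
That conflicts with the unit clause (¬t).
So r must be the other value — set r = True.
From the singleton clause (¬s), s = False.
That conflicts with the unit clause (s).
Either choice for r ends in contradiction.
So p must be the other value — set p = True.
Branch on q: set q = False.
From the singleton clause (¬r), r = False.
From the singleton clause (t), t = True.
From the singleton clause (¬s), s = False.
That conflicts with the unit clause (s).
So q must be the other value — set q = True.
From the singleton clause (¬t), t = False.
From the singleton clause (¬r), r = False.
That conflicts with the unit clause (r).
Either choice for q ends in contradiction.
Either choice for p ends in contradiction.

UNSATISFIABLE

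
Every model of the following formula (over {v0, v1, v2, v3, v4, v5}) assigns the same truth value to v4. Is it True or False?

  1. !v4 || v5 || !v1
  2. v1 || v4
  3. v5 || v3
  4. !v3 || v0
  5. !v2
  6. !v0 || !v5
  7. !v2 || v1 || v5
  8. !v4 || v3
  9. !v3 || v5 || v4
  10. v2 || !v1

Suppose v4 = false.
Unit clause (v1) forces v1 = true.
Unit clause (!v2) forces v2 = false.
Now (v2) is unsatisfied and unit — conflict.
So every satisfying assignment has v4 = True.

True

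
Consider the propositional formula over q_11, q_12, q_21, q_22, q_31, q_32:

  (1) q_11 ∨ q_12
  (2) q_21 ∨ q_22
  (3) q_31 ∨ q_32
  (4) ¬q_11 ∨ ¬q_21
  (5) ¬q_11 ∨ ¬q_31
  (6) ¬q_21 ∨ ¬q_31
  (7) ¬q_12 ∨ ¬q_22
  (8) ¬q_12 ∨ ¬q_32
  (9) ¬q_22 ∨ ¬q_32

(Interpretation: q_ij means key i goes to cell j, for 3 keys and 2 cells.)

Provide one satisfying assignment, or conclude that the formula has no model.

Suppose q_11 = True.
Unit clause (¬q_21) forces q_21 = False.
Unit clause (q_22) forces q_22 = True.
Unit clause (¬q_31) forces q_31 = False.
Unit clause (q_32) forces q_32 = True.
But (¬q_32) is also a unit clause — contradiction.
So q_11 must be the other value — set q_11 = False.
Unit clause (q_12) forces q_12 = True.
Unit clause (¬q_22) forces q_22 = False.
Unit clause (q_21) forces q_21 = True.
Unit clause (¬q_31) forces q_31 = False.
Unit clause (q_32) forces q_32 = True.
But (¬q_32) is also a unit clause — contradiction.
Both values of q_11 lead to a conflict.

UNSATISFIABLE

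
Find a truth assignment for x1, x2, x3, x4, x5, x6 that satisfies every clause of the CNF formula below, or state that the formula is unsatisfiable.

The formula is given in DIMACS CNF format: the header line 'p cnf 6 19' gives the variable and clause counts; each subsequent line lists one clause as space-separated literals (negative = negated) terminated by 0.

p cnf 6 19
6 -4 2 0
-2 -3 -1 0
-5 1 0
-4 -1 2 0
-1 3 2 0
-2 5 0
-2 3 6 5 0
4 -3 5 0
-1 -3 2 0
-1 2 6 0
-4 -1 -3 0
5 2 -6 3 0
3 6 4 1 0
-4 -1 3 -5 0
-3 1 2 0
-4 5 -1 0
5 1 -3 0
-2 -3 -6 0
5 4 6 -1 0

Case x5 = True:
From the singleton clause (x1), x1 = True.
Case x2 = True:
From the singleton clause (¬x3), x3 = False.
From the singleton clause (¬x4), x4 = False.
Every clause is now satisfied; x6 is unconstrained.

x1=True; x2=True; x3=False; x4=False; x5=True; x6=False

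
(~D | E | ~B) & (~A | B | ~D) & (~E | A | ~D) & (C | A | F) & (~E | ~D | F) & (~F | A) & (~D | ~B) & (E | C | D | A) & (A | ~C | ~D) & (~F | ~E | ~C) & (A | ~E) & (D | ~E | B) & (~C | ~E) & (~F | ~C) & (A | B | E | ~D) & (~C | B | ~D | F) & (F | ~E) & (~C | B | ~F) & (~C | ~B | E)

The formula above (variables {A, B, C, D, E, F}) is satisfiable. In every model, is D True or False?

False

Suppose D = 1.
The clause (~B) is unit, so B = 0.
The clause (~A) is unit, so A = 0.
The clause (~E) is unit, so E = 0.
But (E) is also a unit clause — contradiction.
So every satisfying assignment has D = False.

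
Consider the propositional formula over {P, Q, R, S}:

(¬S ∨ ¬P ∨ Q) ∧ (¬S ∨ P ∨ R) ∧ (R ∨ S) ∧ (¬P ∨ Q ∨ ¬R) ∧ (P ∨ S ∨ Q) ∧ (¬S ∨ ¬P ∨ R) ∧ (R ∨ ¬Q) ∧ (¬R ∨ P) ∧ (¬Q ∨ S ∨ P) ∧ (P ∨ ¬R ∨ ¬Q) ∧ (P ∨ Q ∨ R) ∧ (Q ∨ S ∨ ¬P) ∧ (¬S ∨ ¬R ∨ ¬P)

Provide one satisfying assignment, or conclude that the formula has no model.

Try R = True.
The clause (P) is unit, so P = True.
The clause (Q) is unit, so Q = True.
The clause (¬S) is unit, so S = False.
This assignment satisfies each clause.

P=True,  Q=True,  R=True,  S=False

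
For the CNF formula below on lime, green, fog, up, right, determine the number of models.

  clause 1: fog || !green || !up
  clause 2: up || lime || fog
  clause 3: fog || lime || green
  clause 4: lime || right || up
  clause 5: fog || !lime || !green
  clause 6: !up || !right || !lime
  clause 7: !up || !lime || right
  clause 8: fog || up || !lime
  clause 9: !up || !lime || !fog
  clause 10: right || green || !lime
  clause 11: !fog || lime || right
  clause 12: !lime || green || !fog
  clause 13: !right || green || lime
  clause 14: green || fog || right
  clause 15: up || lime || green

There are 2^5 = 32 truth assignments over (lime, green, fog, up, right).
Split on lime. With lime = true, the clauses containing lime are satisfied and !lime drops from the rest; 2 of the 2^4 = 16 assignments to the other variables satisfy what remains.
With lime = false, by the same count on the reduced clause set, 2 assignments work.
Total: 2 + 2 = 4.

4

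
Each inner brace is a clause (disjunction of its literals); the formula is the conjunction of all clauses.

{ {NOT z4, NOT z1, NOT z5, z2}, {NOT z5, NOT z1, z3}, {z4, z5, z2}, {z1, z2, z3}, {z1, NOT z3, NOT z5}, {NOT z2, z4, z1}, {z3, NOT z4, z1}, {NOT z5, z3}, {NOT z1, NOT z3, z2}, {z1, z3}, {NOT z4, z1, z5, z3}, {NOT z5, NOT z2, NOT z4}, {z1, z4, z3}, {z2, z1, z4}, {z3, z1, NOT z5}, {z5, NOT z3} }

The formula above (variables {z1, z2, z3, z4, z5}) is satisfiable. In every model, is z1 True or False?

True

Suppose z1 = false.
The clause (z3) is unit, so z3 = true.
The clause (NOT z5) is unit, so z5 = false.
But (z5) is also a unit clause — contradiction.
So every satisfying assignment has z1 = True.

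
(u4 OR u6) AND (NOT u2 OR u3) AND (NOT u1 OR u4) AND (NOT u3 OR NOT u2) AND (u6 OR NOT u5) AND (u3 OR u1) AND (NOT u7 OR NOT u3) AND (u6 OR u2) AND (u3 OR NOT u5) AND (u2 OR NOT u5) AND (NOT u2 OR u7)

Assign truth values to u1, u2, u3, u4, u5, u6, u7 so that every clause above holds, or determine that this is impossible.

u1: true,  u2: false,  u3: false,  u4: true,  u5: false,  u6: true,  u7: false

Try u4 = true.
Try u2 = false.
(u6) alone gives u6 = true.
(NOT u5) alone gives u5 = false.
Try u3 = false.
(u1) alone gives u1 = true.
No clause remains; u7 is free.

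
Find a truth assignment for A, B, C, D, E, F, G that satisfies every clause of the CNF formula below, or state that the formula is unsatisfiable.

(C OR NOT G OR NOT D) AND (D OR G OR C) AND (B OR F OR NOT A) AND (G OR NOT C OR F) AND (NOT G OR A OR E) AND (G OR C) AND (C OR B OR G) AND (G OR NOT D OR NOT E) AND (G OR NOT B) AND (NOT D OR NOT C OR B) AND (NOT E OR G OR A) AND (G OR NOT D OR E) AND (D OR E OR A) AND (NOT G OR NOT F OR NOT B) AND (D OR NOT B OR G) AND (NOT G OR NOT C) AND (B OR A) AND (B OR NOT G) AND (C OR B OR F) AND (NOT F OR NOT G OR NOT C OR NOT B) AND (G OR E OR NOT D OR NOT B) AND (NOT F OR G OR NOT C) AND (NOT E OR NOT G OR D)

Suppose G = true.
From the singleton clause (NOT C), C = false.
From the singleton clause (NOT D), D = false.
From the singleton clause (B), B = true.
From the singleton clause (NOT F), F = false.
From the singleton clause (NOT E), E = false.
From the singleton clause (A), A = true.
This assignment satisfies each clause.

A ↦ true, B ↦ true, C ↦ false, D ↦ false, E ↦ false, F ↦ false, G ↦ true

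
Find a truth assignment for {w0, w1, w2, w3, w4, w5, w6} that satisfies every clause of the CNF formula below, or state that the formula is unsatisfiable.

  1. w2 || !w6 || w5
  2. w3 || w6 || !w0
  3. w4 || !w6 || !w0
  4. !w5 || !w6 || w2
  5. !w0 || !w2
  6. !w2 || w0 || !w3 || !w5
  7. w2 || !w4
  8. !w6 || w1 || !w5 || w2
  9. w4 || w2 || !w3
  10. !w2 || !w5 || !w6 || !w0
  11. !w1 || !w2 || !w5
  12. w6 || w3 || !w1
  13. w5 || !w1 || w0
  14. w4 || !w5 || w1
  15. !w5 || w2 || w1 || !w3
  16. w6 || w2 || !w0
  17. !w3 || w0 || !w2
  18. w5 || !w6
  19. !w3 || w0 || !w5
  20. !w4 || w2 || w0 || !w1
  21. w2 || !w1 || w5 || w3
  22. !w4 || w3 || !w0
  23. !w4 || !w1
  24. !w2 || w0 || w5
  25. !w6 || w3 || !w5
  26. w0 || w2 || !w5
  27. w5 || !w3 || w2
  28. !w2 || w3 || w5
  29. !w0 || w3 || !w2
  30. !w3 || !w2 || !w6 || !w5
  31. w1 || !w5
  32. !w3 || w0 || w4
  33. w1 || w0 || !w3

w0=false,  w1=false,  w2=false,  w3=false,  w4=false,  w5=false,  w6=false

Branch on w0: set w0 = false.
Branch on w2: set w2 = false.
From the singleton clause (!w4), w4 = false.
From the singleton clause (!w3), w3 = false.
From the singleton clause (!w5), w5 = false.
From the singleton clause (!w6), w6 = false.
From the singleton clause (!w1), w1 = false.
Every clause now holds.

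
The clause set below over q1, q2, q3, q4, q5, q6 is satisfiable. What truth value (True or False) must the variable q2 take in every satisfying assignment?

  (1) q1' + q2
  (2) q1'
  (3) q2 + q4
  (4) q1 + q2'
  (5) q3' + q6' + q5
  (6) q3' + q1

False

Suppose q2 = 1.
Unit clause (q1') forces q1 = 0.
But (q1) is also a unit clause — contradiction.
So every satisfying assignment has q2 = False.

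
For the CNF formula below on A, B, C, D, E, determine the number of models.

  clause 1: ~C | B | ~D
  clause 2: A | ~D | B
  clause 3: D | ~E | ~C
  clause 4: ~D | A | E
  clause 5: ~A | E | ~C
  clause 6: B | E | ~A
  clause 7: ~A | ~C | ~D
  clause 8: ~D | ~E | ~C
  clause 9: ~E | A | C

10

There are 2^5 = 32 truth assignments over (A, B, C, D, E).
Split on B. With B = 1, the clauses containing B are satisfied and ~B drops from the rest; 6 of the 2^4 = 16 assignments to the other variables satisfy what remains.
With B = 0, by the same count on the reduced clause set, 4 assignments work.
(One model: A=F, B=F, C=F, D=F, E=F.)
Total: 6 + 4 = 10.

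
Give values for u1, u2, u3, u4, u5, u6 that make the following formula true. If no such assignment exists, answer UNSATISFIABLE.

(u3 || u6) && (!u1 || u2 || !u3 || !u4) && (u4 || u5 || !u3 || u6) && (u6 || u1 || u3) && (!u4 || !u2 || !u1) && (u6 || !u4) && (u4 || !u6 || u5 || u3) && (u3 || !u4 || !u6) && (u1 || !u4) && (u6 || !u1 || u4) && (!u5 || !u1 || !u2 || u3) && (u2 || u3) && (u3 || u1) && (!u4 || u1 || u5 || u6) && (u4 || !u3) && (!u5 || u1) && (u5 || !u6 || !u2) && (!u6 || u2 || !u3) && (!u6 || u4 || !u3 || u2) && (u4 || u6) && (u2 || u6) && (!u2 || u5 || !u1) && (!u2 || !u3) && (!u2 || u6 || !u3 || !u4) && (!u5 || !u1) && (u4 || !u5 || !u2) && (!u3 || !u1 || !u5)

Case u3 = true:
Unit clause (u4) forces u4 = true.
Unit clause (u6) forces u6 = true.
Unit clause (u1) forces u1 = true.
Unit clause (u2) forces u2 = true.
That conflicts with the unit clause (!u2).
Undo u3 and try u3 = false.
Unit clause (u6) forces u6 = true.
Unit clause (!u4) forces u4 = false.
Unit clause (u5) forces u5 = true.
Unit clause (u2) forces u2 = true.
That conflicts with the unit clause (!u2).
Neither u3 = true nor u3 = false works.

UNSATISFIABLE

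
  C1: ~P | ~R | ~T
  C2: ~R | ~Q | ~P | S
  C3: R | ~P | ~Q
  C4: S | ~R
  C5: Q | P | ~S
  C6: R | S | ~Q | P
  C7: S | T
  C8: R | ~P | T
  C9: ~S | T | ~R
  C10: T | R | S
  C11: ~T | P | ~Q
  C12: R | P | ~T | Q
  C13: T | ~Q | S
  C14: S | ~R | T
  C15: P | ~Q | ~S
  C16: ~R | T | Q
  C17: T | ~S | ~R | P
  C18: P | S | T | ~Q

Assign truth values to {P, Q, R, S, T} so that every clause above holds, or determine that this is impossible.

Case S = 0:
From the singleton clause (~R), R = 0.
From the singleton clause (T), T = 1.
Case P = 1:
From the singleton clause (~Q), Q = 0.
All clauses are satisfied.

P=1; Q=0; R=0; S=0; T=1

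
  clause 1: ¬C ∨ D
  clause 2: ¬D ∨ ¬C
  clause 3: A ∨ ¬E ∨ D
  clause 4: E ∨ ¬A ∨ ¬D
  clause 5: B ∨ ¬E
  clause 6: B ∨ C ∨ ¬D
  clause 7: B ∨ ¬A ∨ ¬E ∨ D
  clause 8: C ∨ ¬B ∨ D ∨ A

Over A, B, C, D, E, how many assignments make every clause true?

There are 2^5 = 32 truth assignments over (A, B, C, D, E).
Split on A. With A = True, the clauses containing A are satisfied and ¬A drops from the rest; 4 of the 2^4 = 16 assignments to the other variables satisfy what remains.
With A = False, by the same count on the reduced clause set, 3 assignments work.
Total: 4 + 3 = 7.

7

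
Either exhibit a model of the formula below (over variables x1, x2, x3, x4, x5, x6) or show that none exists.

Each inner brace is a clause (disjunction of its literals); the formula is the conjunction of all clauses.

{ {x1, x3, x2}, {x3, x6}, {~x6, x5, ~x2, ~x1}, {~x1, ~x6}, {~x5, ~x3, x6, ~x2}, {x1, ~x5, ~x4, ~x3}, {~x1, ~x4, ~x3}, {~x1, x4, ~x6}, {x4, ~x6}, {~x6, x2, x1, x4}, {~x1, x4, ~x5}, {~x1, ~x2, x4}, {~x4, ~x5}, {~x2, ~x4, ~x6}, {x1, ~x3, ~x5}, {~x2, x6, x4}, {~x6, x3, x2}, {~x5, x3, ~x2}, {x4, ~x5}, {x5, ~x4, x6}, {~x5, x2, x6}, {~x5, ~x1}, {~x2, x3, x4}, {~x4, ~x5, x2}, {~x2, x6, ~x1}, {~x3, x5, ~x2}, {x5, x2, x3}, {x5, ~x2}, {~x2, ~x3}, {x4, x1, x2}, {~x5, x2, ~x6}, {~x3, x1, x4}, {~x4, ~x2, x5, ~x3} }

x1=1; x2=0; x3=1; x4=0; x5=0; x6=0

Suppose x3 = 1.
The clause (~x2) is unit, so x2 = 0.
Suppose x1 = 1.
The clause (~x6) is unit, so x6 = 0.
The clause (~x4) is unit, so x4 = 0.
The clause (~x5) is unit, so x5 = 0.
Every clause now holds.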